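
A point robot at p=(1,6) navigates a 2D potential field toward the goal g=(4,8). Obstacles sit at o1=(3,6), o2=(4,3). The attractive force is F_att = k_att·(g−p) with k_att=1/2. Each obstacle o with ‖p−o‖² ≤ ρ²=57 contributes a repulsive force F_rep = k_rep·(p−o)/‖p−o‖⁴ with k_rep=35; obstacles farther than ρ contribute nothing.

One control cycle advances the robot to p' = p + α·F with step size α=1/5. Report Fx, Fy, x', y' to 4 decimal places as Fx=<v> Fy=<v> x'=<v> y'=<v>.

Fx=-3.1991 Fy=1.3241 x'=0.3602 y'=6.2648

F_att = 1/2·(g−p) = 1/2·(3,2) = (1.5000,1.0000)
o1: d²=4 ≤ ρ²=57; F_rep = 35·(-2,0)/4² = (-4.3750,0.0000)
o2: d²=18 ≤ ρ²=57; F_rep = 35·(-3,3)/18² = (-0.3241,0.3241)
F = F_att + ΣF_rep = (-3.1991,1.3241)
p' = p + 1/5·F = (0.3602,6.2648)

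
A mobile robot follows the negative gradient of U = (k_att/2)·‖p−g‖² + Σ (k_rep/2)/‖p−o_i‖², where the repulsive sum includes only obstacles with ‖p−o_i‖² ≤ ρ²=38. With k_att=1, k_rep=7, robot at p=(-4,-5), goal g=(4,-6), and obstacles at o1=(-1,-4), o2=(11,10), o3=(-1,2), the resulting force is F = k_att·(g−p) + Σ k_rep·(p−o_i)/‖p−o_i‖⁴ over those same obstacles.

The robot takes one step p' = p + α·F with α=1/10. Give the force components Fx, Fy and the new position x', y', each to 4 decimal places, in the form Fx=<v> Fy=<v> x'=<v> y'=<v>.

F_att = 1·(g−p) = 1·(8,-1) = (8.0000,-1.0000)
o1: d²=10 ≤ ρ²=38; F_rep = 7·(-3,-1)/10² = (-0.2100,-0.0700)
o2: d²=450 > ρ²=38 → inactive
o3: d²=58 > ρ²=38 → inactive
F = F_att + ΣF_rep = (7.7900,-1.0700)
p' = p + 1/10·F = (-3.2210,-5.1070)

Fx=7.7900 Fy=-1.0700 x'=-3.2210 y'=-5.1070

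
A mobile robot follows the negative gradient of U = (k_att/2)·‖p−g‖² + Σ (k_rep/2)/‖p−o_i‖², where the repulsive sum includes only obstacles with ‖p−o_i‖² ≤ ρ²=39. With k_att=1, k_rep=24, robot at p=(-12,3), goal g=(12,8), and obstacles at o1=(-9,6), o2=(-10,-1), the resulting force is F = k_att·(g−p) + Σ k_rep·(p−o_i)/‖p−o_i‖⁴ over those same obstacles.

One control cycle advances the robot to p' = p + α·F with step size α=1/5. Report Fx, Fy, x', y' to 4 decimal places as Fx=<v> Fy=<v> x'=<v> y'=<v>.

F_att = 1·(g−p) = 1·(24,5) = (24.0000,5.0000)
o1: d²=18 ≤ ρ²=39; F_rep = 24·(-3,-3)/18² = (-0.2222,-0.2222)
o2: d²=20 ≤ ρ²=39; F_rep = 24·(-2,4)/20² = (-0.1200,0.2400)
F = F_att + ΣF_rep = (23.6578,5.0178)
p' = p + 1/5·F = (-7.2684,4.0036)

Fx=23.6578 Fy=5.0178 x'=-7.2684 y'=4.0036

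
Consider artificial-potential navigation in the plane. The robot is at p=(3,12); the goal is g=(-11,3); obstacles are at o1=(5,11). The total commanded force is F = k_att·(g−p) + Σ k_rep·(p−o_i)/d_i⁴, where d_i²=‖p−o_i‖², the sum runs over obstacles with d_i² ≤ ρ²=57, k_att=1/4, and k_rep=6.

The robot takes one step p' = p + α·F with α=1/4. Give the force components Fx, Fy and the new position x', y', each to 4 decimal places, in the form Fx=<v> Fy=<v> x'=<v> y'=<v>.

F_att = 1/4·(g−p) = 1/4·(-14,-9) = (-3.5000,-2.2500)
o1: d²=5 ≤ ρ²=57; F_rep = 6·(-2,1)/5² = (-0.4800,0.2400)
F = F_att + ΣF_rep = (-3.9800,-2.0100)
p' = p + 1/4·F = (2.0050,11.4975)

Fx=-3.9800 Fy=-2.0100 x'=2.0050 y'=11.4975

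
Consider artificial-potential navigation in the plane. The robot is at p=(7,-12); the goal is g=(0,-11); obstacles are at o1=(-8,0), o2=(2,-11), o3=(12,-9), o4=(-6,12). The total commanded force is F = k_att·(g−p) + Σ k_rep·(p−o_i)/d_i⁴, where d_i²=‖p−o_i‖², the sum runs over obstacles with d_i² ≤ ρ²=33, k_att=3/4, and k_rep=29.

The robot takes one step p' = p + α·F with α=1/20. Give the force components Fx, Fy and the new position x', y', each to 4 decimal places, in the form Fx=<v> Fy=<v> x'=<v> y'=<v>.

Fx=-5.0355 Fy=0.7071 x'=6.7482 y'=-11.9646

F_att = 3/4·(g−p) = 3/4·(-7,1) = (-5.2500,0.7500)
o1: d²=369 > ρ²=33 → inactive
o2: d²=26 ≤ ρ²=33; F_rep = 29·(5,-1)/26² = (0.2145,-0.0429)
o3: d²=34 > ρ²=33 → inactive
o4: d²=745 > ρ²=33 → inactive
F = F_att + ΣF_rep = (-5.0355,0.7071)
p' = p + 1/20·F = (6.7482,-11.9646)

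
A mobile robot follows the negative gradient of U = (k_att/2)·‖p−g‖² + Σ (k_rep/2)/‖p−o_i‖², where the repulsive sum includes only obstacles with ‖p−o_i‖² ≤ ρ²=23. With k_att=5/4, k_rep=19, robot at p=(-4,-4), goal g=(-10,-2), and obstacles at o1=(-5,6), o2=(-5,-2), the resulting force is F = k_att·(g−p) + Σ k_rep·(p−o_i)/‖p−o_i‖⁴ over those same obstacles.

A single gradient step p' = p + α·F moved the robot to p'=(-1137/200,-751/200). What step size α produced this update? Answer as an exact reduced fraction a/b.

F_att = 5/4·(g−p) = 5/4·(-6,2) = (-7.5000,2.5000)
o1: d²=101 > ρ²=23 → inactive
o2: d²=5 ≤ ρ²=23; F_rep = 19·(1,-2)/5² = (0.7600,-1.5200)
F = F_att + ΣF_rep = (-6.7400,0.9800)
Δp = p'−p = (-1.6850,0.2450); α = Δx/Fx = (-337/200) / (-337/50) = 1/4
check: Δy/Fy = (49/200) / (49/50) = 1/4 ✓

α = 1/4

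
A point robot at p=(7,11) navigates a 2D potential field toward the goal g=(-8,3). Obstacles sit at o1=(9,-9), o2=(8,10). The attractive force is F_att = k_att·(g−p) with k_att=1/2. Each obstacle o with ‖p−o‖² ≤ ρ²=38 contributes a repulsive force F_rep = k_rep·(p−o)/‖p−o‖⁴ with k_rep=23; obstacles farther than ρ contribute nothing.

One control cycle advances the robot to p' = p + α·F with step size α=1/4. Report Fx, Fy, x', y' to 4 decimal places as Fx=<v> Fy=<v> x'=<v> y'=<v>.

F_att = 1/2·(g−p) = 1/2·(-15,-8) = (-7.5000,-4.0000)
o1: d²=404 > ρ²=38 → inactive
o2: d²=2 ≤ ρ²=38; F_rep = 23·(-1,1)/2² = (-5.7500,5.7500)
F = F_att + ΣF_rep = (-13.2500,1.7500)
p' = p + 1/4·F = (3.6875,11.4375)

Fx=-13.2500 Fy=1.7500 x'=3.6875 y'=11.4375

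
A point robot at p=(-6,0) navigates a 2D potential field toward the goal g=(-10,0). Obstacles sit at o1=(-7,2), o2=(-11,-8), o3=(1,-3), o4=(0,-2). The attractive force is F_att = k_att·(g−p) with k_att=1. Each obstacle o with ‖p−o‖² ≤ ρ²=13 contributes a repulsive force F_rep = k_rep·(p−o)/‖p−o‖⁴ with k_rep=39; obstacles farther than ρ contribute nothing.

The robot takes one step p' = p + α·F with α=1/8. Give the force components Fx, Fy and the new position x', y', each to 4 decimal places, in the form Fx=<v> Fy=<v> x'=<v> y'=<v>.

Fx=-2.4400 Fy=-3.1200 x'=-6.3050 y'=-0.3900

F_att = 1·(g−p) = 1·(-4,0) = (-4.0000,0.0000)
o1: d²=5 ≤ ρ²=13; F_rep = 39·(1,-2)/5² = (1.5600,-3.1200)
o2: d²=89 > ρ²=13 → inactive
o3: d²=58 > ρ²=13 → inactive
o4: d²=40 > ρ²=13 → inactive
F = F_att + ΣF_rep = (-2.4400,-3.1200)
p' = p + 1/8·F = (-6.3050,-0.3900)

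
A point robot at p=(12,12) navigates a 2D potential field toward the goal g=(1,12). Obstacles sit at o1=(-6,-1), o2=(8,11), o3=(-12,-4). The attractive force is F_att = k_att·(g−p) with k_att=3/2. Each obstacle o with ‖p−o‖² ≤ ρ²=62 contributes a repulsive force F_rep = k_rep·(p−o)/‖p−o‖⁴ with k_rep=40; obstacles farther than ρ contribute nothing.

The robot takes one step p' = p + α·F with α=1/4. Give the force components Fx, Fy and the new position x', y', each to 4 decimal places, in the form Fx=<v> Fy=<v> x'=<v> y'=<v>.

F_att = 3/2·(g−p) = 3/2·(-11,0) = (-16.5000,0.0000)
o1: d²=493 > ρ²=62 → inactive
o2: d²=17 ≤ ρ²=62; F_rep = 40·(4,1)/17² = (0.5536,0.1384)
o3: d²=832 > ρ²=62 → inactive
F = F_att + ΣF_rep = (-15.9464,0.1384)
p' = p + 1/4·F = (8.0134,12.0346)

Fx=-15.9464 Fy=0.1384 x'=8.0134 y'=12.0346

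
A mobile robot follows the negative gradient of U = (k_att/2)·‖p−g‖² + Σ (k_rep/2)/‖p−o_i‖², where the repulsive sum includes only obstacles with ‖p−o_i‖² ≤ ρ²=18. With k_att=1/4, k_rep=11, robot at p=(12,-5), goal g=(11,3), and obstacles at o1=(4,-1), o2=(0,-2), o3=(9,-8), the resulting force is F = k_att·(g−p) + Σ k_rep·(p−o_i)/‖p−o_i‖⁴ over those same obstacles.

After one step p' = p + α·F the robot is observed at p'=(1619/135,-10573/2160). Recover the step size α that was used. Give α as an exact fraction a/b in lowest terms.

α = 1/20

F_att = 1/4·(g−p) = 1/4·(-1,8) = (-0.2500,2.0000)
o1: d²=80 > ρ²=18 → inactive
o2: d²=153 > ρ²=18 → inactive
o3: d²=18 ≤ ρ²=18; F_rep = 11·(3,3)/18² = (0.1019,0.1019)
F = F_att + ΣF_rep = (-0.1481,2.1019)
Δp = p'−p = (-0.0074,0.1051); α = Δx/Fx = (-1/135) / (-4/27) = 1/20
check: Δy/Fy = (227/2160) / (227/108) = 1/20 ✓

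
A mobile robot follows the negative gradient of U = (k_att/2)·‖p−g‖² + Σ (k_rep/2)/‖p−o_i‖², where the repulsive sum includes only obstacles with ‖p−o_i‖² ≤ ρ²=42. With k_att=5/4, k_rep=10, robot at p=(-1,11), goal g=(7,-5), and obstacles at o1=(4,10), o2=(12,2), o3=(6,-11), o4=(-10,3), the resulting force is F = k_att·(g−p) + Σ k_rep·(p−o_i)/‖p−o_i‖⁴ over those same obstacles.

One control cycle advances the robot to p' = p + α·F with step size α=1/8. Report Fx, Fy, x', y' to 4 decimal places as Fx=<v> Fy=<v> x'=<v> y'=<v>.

Fx=9.9260 Fy=-19.9852 x'=0.2408 y'=8.5018

F_att = 5/4·(g−p) = 5/4·(8,-16) = (10.0000,-20.0000)
o1: d²=26 ≤ ρ²=42; F_rep = 10·(-5,1)/26² = (-0.0740,0.0148)
o2: d²=250 > ρ²=42 → inactive
o3: d²=533 > ρ²=42 → inactive
o4: d²=145 > ρ²=42 → inactive
F = F_att + ΣF_rep = (9.9260,-19.9852)
p' = p + 1/8·F = (0.2408,8.5018)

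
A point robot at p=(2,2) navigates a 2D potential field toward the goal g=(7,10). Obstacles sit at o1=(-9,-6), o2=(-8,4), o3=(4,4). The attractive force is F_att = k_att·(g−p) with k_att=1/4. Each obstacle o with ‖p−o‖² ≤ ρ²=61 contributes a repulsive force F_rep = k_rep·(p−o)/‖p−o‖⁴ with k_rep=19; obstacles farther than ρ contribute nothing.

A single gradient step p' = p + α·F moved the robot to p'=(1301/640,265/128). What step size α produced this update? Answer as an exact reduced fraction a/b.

F_att = 1/4·(g−p) = 1/4·(5,8) = (1.2500,2.0000)
o1: d²=185 > ρ²=61 → inactive
o2: d²=104 > ρ²=61 → inactive
o3: d²=8 ≤ ρ²=61; F_rep = 19·(-2,-2)/8² = (-0.5938,-0.5938)
F = F_att + ΣF_rep = (0.6562,1.4062)
Δp = p'−p = (0.0328,0.0703); α = Δx/Fx = (21/640) / (21/32) = 1/20
check: Δy/Fy = (9/128) / (45/32) = 1/20 ✓

α = 1/20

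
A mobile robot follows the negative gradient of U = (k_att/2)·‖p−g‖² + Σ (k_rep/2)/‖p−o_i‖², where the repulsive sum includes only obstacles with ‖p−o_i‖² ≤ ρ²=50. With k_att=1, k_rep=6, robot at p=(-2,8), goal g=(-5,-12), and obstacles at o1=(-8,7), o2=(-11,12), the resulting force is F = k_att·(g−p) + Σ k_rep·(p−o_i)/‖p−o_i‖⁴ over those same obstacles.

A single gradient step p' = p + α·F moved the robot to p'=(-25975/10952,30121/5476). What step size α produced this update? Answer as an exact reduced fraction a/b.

α = 1/8

F_att = 1·(g−p) = 1·(-3,-20) = (-3.0000,-20.0000)
o1: d²=37 ≤ ρ²=50; F_rep = 6·(6,1)/37² = (0.0263,0.0044)
o2: d²=97 > ρ²=50 → inactive
F = F_att + ΣF_rep = (-2.9737,-19.9956)
Δp = p'−p = (-0.3717,-2.4995); α = Δx/Fx = (-4071/10952) / (-4071/1369) = 1/8
check: Δy/Fy = (-13687/5476) / (-27374/1369) = 1/8 ✓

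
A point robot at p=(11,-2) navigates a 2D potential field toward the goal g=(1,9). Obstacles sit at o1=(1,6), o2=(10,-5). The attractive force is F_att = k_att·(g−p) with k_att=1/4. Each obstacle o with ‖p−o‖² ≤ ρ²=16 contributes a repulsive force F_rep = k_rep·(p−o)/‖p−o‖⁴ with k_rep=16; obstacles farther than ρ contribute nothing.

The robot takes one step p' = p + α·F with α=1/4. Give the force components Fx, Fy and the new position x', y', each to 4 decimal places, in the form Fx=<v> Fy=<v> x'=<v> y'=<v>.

Fx=-2.3400 Fy=3.2300 x'=10.4150 y'=-1.1925

F_att = 1/4·(g−p) = 1/4·(-10,11) = (-2.5000,2.7500)
o1: d²=164 > ρ²=16 → inactive
o2: d²=10 ≤ ρ²=16; F_rep = 16·(1,3)/10² = (0.1600,0.4800)
F = F_att + ΣF_rep = (-2.3400,3.2300)
p' = p + 1/4·F = (10.4150,-1.1925)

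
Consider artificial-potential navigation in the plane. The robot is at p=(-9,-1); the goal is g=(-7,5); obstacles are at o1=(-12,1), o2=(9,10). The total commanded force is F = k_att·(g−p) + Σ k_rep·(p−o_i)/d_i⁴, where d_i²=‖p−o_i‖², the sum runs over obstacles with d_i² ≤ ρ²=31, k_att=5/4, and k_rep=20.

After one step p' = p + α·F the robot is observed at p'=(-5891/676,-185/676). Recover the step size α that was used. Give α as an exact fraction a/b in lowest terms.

α = 1/10

F_att = 5/4·(g−p) = 5/4·(2,6) = (2.5000,7.5000)
o1: d²=13 ≤ ρ²=31; F_rep = 20·(3,-2)/13² = (0.3550,-0.2367)
o2: d²=445 > ρ²=31 → inactive
F = F_att + ΣF_rep = (2.8550,7.2633)
Δp = p'−p = (0.2855,0.7263); α = Δx/Fx = (193/676) / (965/338) = 1/10
check: Δy/Fy = (491/676) / (2455/338) = 1/10 ✓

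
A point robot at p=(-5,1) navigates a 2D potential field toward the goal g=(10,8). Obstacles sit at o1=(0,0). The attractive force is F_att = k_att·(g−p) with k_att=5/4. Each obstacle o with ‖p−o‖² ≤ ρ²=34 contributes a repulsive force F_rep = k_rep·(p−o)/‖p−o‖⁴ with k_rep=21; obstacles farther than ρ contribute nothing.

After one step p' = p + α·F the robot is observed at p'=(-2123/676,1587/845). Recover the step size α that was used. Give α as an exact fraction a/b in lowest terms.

F_att = 5/4·(g−p) = 5/4·(15,7) = (18.7500,8.7500)
o1: d²=26 ≤ ρ²=34; F_rep = 21·(-5,1)/26² = (-0.1553,0.0311)
F = F_att + ΣF_rep = (18.5947,8.7811)
Δp = p'−p = (1.8595,0.8781); α = Δx/Fx = (1257/676) / (6285/338) = 1/10
check: Δy/Fy = (742/845) / (1484/169) = 1/10 ✓

α = 1/10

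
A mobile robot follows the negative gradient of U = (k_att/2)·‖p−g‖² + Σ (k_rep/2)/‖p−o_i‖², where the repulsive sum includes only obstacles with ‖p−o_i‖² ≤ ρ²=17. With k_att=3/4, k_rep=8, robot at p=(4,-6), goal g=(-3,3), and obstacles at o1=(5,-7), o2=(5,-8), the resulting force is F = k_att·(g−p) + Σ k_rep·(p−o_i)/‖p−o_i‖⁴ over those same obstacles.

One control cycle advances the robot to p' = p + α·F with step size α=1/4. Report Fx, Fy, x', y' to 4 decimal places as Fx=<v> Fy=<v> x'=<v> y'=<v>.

F_att = 3/4·(g−p) = 3/4·(-7,9) = (-5.2500,6.7500)
o1: d²=2 ≤ ρ²=17; F_rep = 8·(-1,1)/2² = (-2.0000,2.0000)
o2: d²=5 ≤ ρ²=17; F_rep = 8·(-1,2)/5² = (-0.3200,0.6400)
F = F_att + ΣF_rep = (-7.5700,9.3900)
p' = p + 1/4·F = (2.1075,-3.6525)

Fx=-7.5700 Fy=9.3900 x'=2.1075 y'=-3.6525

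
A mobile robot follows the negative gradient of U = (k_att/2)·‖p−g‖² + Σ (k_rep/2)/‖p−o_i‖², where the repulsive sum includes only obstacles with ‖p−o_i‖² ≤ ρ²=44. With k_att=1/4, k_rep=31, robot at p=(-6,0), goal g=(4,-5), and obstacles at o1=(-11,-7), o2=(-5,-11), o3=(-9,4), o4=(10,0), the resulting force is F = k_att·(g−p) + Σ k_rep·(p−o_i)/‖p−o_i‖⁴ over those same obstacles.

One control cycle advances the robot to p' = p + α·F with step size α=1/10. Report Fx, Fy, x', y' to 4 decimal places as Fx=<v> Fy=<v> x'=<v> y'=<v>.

Fx=2.6488 Fy=-1.4484 x'=-5.7351 y'=-0.1448

F_att = 1/4·(g−p) = 1/4·(10,-5) = (2.5000,-1.2500)
o1: d²=74 > ρ²=44 → inactive
o2: d²=122 > ρ²=44 → inactive
o3: d²=25 ≤ ρ²=44; F_rep = 31·(3,-4)/25² = (0.1488,-0.1984)
o4: d²=256 > ρ²=44 → inactive
F = F_att + ΣF_rep = (2.6488,-1.4484)
p' = p + 1/10·F = (-5.7351,-0.1448)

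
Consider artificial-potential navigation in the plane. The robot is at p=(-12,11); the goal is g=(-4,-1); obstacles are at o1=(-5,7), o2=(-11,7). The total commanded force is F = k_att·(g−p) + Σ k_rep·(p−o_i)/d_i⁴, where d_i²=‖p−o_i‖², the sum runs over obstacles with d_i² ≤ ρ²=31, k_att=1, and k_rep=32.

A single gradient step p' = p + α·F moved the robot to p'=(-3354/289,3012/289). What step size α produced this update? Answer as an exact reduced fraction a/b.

F_att = 1·(g−p) = 1·(8,-12) = (8.0000,-12.0000)
o1: d²=65 > ρ²=31 → inactive
o2: d²=17 ≤ ρ²=31; F_rep = 32·(-1,4)/17² = (-0.1107,0.4429)
F = F_att + ΣF_rep = (7.8893,-11.5571)
Δp = p'−p = (0.3945,-0.5779); α = Δx/Fx = (114/289) / (2280/289) = 1/20
check: Δy/Fy = (-167/289) / (-3340/289) = 1/20 ✓

α = 1/20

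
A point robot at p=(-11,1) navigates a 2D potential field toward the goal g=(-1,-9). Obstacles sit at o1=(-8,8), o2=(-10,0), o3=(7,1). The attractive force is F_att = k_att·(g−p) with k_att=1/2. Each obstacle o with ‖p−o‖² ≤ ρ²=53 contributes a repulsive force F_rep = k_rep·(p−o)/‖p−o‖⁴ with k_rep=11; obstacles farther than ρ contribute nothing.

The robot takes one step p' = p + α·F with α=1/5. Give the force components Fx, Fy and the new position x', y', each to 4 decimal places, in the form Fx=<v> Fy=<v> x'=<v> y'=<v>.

Fx=2.2500 Fy=-2.2500 x'=-10.5500 y'=0.5500

F_att = 1/2·(g−p) = 1/2·(10,-10) = (5.0000,-5.0000)
o1: d²=58 > ρ²=53 → inactive
o2: d²=2 ≤ ρ²=53; F_rep = 11·(-1,1)/2² = (-2.7500,2.7500)
o3: d²=324 > ρ²=53 → inactive
F = F_att + ΣF_rep = (2.2500,-2.2500)
p' = p + 1/5·F = (-10.5500,0.5500)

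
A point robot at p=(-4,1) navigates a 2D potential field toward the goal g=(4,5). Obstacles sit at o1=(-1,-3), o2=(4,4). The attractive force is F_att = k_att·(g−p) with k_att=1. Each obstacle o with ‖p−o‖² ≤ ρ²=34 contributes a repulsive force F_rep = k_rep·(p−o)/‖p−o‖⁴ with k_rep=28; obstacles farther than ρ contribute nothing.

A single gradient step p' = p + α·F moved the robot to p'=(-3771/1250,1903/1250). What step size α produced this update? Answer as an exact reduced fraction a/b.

α = 1/8

F_att = 1·(g−p) = 1·(8,4) = (8.0000,4.0000)
o1: d²=25 ≤ ρ²=34; F_rep = 28·(-3,4)/25² = (-0.1344,0.1792)
o2: d²=73 > ρ²=34 → inactive
F = F_att + ΣF_rep = (7.8656,4.1792)
Δp = p'−p = (0.9832,0.5224); α = Δx/Fx = (1229/1250) / (4916/625) = 1/8
check: Δy/Fy = (653/1250) / (2612/625) = 1/8 ✓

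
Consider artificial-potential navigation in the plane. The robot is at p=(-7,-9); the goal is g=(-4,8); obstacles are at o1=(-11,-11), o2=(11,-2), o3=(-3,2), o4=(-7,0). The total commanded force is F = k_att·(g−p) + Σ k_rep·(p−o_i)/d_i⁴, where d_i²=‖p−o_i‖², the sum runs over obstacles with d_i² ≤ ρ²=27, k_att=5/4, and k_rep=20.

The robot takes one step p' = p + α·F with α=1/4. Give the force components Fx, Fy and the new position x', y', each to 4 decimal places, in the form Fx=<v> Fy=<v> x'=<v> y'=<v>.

F_att = 5/4·(g−p) = 5/4·(3,17) = (3.7500,21.2500)
o1: d²=20 ≤ ρ²=27; F_rep = 20·(4,2)/20² = (0.2000,0.1000)
o2: d²=373 > ρ²=27 → inactive
o3: d²=137 > ρ²=27 → inactive
o4: d²=81 > ρ²=27 → inactive
F = F_att + ΣF_rep = (3.9500,21.3500)
p' = p + 1/4·F = (-6.0125,-3.6625)

Fx=3.9500 Fy=21.3500 x'=-6.0125 y'=-3.6625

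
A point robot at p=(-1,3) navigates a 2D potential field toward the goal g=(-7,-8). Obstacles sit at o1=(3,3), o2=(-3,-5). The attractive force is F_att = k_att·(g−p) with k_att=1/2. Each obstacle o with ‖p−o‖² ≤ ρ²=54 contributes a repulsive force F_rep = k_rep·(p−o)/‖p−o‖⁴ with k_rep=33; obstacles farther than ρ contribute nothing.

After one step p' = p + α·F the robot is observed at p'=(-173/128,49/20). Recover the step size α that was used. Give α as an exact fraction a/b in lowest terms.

F_att = 1/2·(g−p) = 1/2·(-6,-11) = (-3.0000,-5.5000)
o1: d²=16 ≤ ρ²=54; F_rep = 33·(-4,0)/16² = (-0.5156,0.0000)
o2: d²=68 > ρ²=54 → inactive
F = F_att + ΣF_rep = (-3.5156,-5.5000)
Δp = p'−p = (-0.3516,-0.5500); α = Δx/Fx = (-45/128) / (-225/64) = 1/10
check: Δy/Fy = (-11/20) / (-11/2) = 1/10 ✓

α = 1/10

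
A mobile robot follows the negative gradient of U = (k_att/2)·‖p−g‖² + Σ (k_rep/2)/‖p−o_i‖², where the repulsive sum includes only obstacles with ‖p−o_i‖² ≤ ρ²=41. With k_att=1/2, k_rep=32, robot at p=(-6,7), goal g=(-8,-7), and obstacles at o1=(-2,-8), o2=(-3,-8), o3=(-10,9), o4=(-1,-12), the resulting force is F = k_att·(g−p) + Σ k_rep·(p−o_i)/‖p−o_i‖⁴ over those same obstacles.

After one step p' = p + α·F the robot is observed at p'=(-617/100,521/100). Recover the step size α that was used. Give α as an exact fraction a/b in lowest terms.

α = 1/4

F_att = 1/2·(g−p) = 1/2·(-2,-14) = (-1.0000,-7.0000)
o1: d²=241 > ρ²=41 → inactive
o2: d²=234 > ρ²=41 → inactive
o3: d²=20 ≤ ρ²=41; F_rep = 32·(4,-2)/20² = (0.3200,-0.1600)
o4: d²=386 > ρ²=41 → inactive
F = F_att + ΣF_rep = (-0.6800,-7.1600)
Δp = p'−p = (-0.1700,-1.7900); α = Δx/Fx = (-17/100) / (-17/25) = 1/4
check: Δy/Fy = (-179/100) / (-179/25) = 1/4 ✓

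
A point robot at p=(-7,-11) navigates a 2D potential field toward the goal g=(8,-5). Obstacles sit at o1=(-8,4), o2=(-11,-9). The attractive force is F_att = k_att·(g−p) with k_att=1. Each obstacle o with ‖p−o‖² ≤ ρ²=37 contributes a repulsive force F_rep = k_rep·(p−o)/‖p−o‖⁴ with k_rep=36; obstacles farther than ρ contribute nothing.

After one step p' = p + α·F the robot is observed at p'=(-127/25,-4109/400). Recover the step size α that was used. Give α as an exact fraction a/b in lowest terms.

F_att = 1·(g−p) = 1·(15,6) = (15.0000,6.0000)
o1: d²=226 > ρ²=37 → inactive
o2: d²=20 ≤ ρ²=37; F_rep = 36·(4,-2)/20² = (0.3600,-0.1800)
F = F_att + ΣF_rep = (15.3600,5.8200)
Δp = p'−p = (1.9200,0.7275); α = Δx/Fx = (48/25) / (384/25) = 1/8
check: Δy/Fy = (291/400) / (291/50) = 1/8 ✓

α = 1/8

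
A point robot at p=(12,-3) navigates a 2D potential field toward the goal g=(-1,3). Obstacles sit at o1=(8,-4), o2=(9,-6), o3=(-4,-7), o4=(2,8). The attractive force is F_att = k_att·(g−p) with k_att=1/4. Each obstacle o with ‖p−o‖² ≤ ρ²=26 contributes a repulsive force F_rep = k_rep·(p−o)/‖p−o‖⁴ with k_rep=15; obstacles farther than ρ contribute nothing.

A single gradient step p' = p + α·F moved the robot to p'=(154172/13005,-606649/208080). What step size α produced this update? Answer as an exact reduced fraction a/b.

α = 1/20

F_att = 1/4·(g−p) = 1/4·(-13,6) = (-3.2500,1.5000)
o1: d²=17 ≤ ρ²=26; F_rep = 15·(4,1)/17² = (0.2076,0.0519)
o2: d²=18 ≤ ρ²=26; F_rep = 15·(3,3)/18² = (0.1389,0.1389)
o3: d²=272 > ρ²=26 → inactive
o4: d²=221 > ρ²=26 → inactive
F = F_att + ΣF_rep = (-2.9035,1.6908)
Δp = p'−p = (-0.1452,0.0845); α = Δx/Fx = (-1888/13005) / (-7552/2601) = 1/20
check: Δy/Fy = (17591/208080) / (17591/10404) = 1/20 ✓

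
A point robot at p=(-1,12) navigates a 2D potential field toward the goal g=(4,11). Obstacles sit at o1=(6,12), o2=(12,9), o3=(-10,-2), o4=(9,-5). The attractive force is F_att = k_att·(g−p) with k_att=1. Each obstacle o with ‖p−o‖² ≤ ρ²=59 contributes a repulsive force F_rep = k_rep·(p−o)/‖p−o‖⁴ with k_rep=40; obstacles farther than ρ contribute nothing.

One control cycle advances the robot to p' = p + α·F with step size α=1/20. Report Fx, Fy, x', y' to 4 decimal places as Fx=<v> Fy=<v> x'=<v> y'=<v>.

F_att = 1·(g−p) = 1·(5,-1) = (5.0000,-1.0000)
o1: d²=49 ≤ ρ²=59; F_rep = 40·(-7,0)/49² = (-0.1166,0.0000)
o2: d²=178 > ρ²=59 → inactive
o3: d²=277 > ρ²=59 → inactive
o4: d²=389 > ρ²=59 → inactive
F = F_att + ΣF_rep = (4.8834,-1.0000)
p' = p + 1/20·F = (-0.7558,11.9500)

Fx=4.8834 Fy=-1.0000 x'=-0.7558 y'=11.9500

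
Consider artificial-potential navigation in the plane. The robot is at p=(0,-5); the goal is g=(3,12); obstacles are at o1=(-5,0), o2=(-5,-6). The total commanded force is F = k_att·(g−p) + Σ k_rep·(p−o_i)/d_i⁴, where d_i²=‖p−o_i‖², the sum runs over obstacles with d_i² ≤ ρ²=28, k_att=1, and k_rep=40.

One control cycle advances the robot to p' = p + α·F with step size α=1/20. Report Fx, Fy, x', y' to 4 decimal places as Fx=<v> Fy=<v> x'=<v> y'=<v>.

F_att = 1·(g−p) = 1·(3,17) = (3.0000,17.0000)
o1: d²=50 > ρ²=28 → inactive
o2: d²=26 ≤ ρ²=28; F_rep = 40·(5,1)/26² = (0.2959,0.0592)
F = F_att + ΣF_rep = (3.2959,17.0592)
p' = p + 1/20·F = (0.1648,-4.1470)

Fx=3.2959 Fy=17.0592 x'=0.1648 y'=-4.1470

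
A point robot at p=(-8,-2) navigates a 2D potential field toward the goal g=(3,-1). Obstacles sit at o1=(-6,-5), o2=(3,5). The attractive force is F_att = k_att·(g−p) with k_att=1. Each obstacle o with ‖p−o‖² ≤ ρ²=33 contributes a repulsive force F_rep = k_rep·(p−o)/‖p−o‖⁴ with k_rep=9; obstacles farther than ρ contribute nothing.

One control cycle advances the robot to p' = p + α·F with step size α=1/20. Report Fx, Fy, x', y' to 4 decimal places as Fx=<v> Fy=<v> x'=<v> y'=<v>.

F_att = 1·(g−p) = 1·(11,1) = (11.0000,1.0000)
o1: d²=13 ≤ ρ²=33; F_rep = 9·(-2,3)/13² = (-0.1065,0.1598)
o2: d²=170 > ρ²=33 → inactive
F = F_att + ΣF_rep = (10.8935,1.1598)
p' = p + 1/20·F = (-7.4553,-1.9420)

Fx=10.8935 Fy=1.1598 x'=-7.4553 y'=-1.9420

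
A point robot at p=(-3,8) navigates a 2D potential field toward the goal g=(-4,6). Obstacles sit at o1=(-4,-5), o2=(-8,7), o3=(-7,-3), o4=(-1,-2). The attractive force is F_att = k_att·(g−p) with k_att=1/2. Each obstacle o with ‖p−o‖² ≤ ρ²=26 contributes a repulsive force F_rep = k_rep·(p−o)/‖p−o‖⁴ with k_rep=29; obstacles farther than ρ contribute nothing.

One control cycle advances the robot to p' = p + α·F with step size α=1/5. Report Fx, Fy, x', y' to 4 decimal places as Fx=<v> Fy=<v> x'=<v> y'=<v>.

Fx=-0.2855 Fy=-0.9571 x'=-3.0571 y'=7.8086

F_att = 1/2·(g−p) = 1/2·(-1,-2) = (-0.5000,-1.0000)
o1: d²=170 > ρ²=26 → inactive
o2: d²=26 ≤ ρ²=26; F_rep = 29·(5,1)/26² = (0.2145,0.0429)
o3: d²=137 > ρ²=26 → inactive
o4: d²=104 > ρ²=26 → inactive
F = F_att + ΣF_rep = (-0.2855,-0.9571)
p' = p + 1/5·F = (-3.0571,7.8086)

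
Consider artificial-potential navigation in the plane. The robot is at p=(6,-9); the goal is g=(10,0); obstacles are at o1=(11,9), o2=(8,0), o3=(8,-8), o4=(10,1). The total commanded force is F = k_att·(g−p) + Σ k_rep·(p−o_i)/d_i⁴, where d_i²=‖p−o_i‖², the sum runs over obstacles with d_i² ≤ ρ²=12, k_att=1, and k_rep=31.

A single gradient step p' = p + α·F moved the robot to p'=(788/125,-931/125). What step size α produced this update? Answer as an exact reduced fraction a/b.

F_att = 1·(g−p) = 1·(4,9) = (4.0000,9.0000)
o1: d²=349 > ρ²=12 → inactive
o2: d²=85 > ρ²=12 → inactive
o3: d²=5 ≤ ρ²=12; F_rep = 31·(-2,-1)/5² = (-2.4800,-1.2400)
o4: d²=116 > ρ²=12 → inactive
F = F_att + ΣF_rep = (1.5200,7.7600)
Δp = p'−p = (0.3040,1.5520); α = Δx/Fx = (38/125) / (38/25) = 1/5
check: Δy/Fy = (194/125) / (194/25) = 1/5 ✓

α = 1/5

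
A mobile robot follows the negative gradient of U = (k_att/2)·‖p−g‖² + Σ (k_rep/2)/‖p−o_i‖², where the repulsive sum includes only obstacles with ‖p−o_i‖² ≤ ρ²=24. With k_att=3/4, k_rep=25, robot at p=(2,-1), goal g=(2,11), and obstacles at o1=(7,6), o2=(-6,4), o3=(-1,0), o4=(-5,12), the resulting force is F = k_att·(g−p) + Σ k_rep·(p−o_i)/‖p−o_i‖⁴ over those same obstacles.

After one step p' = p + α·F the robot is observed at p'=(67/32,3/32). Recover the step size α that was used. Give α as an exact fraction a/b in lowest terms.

α = 1/8

F_att = 3/4·(g−p) = 3/4·(0,12) = (0.0000,9.0000)
o1: d²=74 > ρ²=24 → inactive
o2: d²=89 > ρ²=24 → inactive
o3: d²=10 ≤ ρ²=24; F_rep = 25·(3,-1)/10² = (0.7500,-0.2500)
o4: d²=218 > ρ²=24 → inactive
F = F_att + ΣF_rep = (0.7500,8.7500)
Δp = p'−p = (0.0938,1.0938); α = Δx/Fx = (3/32) / (3/4) = 1/8
check: Δy/Fy = (35/32) / (35/4) = 1/8 ✓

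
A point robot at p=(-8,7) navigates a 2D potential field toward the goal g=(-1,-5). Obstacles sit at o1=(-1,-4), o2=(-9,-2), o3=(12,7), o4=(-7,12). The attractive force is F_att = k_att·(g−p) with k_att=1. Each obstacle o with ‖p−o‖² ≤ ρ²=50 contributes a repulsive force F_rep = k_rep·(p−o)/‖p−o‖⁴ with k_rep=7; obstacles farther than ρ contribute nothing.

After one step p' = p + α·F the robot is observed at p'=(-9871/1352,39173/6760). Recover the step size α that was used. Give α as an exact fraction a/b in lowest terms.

F_att = 1·(g−p) = 1·(7,-12) = (7.0000,-12.0000)
o1: d²=170 > ρ²=50 → inactive
o2: d²=82 > ρ²=50 → inactive
o3: d²=400 > ρ²=50 → inactive
o4: d²=26 ≤ ρ²=50; F_rep = 7·(-1,-5)/26² = (-0.0104,-0.0518)
F = F_att + ΣF_rep = (6.9896,-12.0518)
Δp = p'−p = (0.6990,-1.2052); α = Δx/Fx = (945/1352) / (4725/676) = 1/10
check: Δy/Fy = (-8147/6760) / (-8147/676) = 1/10 ✓

α = 1/10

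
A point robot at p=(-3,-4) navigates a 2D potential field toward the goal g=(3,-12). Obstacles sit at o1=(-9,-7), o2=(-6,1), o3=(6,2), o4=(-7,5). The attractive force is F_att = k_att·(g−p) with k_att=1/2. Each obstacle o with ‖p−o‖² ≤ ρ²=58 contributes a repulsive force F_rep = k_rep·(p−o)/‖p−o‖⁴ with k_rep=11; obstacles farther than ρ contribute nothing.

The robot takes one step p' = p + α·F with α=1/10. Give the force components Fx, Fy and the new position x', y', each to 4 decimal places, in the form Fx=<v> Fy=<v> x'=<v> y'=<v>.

Fx=3.0611 Fy=-4.0313 x'=-2.6939 y'=-4.4031

F_att = 1/2·(g−p) = 1/2·(6,-8) = (3.0000,-4.0000)
o1: d²=45 ≤ ρ²=58; F_rep = 11·(6,3)/45² = (0.0326,0.0163)
o2: d²=34 ≤ ρ²=58; F_rep = 11·(3,-5)/34² = (0.0285,-0.0476)
o3: d²=117 > ρ²=58 → inactive
o4: d²=97 > ρ²=58 → inactive
F = F_att + ΣF_rep = (3.0611,-4.0313)
p' = p + 1/10·F = (-2.6939,-4.4031)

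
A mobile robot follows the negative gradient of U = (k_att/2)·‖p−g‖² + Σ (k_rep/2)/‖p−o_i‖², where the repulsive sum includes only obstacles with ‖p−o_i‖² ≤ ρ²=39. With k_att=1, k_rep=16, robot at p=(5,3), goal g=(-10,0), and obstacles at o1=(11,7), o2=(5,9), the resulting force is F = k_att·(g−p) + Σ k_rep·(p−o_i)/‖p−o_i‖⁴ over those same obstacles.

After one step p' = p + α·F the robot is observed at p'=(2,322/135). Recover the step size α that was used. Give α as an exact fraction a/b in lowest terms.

F_att = 1·(g−p) = 1·(-15,-3) = (-15.0000,-3.0000)
o1: d²=52 > ρ²=39 → inactive
o2: d²=36 ≤ ρ²=39; F_rep = 16·(0,-6)/36² = (0.0000,-0.0741)
F = F_att + ΣF_rep = (-15.0000,-3.0741)
Δp = p'−p = (-3.0000,-0.6148); α = Δx/Fx = (-3) / (-15) = 1/5
check: Δy/Fy = (-83/135) / (-83/27) = 1/5 ✓

α = 1/5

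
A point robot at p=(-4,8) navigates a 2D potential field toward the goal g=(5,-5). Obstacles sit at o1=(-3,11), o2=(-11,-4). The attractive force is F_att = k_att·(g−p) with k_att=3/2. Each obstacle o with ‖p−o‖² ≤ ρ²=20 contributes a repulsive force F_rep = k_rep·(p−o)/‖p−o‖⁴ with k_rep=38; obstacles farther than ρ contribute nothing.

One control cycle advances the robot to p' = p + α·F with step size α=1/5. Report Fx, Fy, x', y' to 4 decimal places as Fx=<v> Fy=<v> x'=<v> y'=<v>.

Fx=13.1200 Fy=-20.6400 x'=-1.3760 y'=3.8720

F_att = 3/2·(g−p) = 3/2·(9,-13) = (13.5000,-19.5000)
o1: d²=10 ≤ ρ²=20; F_rep = 38·(-1,-3)/10² = (-0.3800,-1.1400)
o2: d²=193 > ρ²=20 → inactive
F = F_att + ΣF_rep = (13.1200,-20.6400)
p' = p + 1/5·F = (-1.3760,3.8720)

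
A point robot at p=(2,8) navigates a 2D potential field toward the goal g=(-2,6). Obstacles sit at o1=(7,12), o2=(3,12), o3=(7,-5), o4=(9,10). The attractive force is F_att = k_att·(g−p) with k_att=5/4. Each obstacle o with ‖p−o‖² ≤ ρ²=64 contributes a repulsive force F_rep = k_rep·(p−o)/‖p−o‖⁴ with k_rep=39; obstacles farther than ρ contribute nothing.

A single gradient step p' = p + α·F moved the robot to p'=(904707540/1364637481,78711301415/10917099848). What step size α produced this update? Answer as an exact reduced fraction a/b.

α = 1/4

F_att = 5/4·(g−p) = 5/4·(-4,-2) = (-5.0000,-2.5000)
o1: d²=41 ≤ ρ²=64; F_rep = 39·(-5,-4)/41² = (-0.1160,-0.0928)
o2: d²=17 ≤ ρ²=64; F_rep = 39·(-1,-4)/17² = (-0.1349,-0.5398)
o3: d²=194 > ρ²=64 → inactive
o4: d²=53 ≤ ρ²=64; F_rep = 39·(-7,-2)/53² = (-0.0972,-0.0278)
F = F_att + ΣF_rep = (-5.3481,-3.1604)
Δp = p'−p = (-1.3370,-0.7901); α = Δx/Fx = (-1824567422/1364637481) / (-7298269688/1364637481) = 1/4
check: Δy/Fy = (-8625497369/10917099848) / (-8625497369/2729274962) = 1/4 ✓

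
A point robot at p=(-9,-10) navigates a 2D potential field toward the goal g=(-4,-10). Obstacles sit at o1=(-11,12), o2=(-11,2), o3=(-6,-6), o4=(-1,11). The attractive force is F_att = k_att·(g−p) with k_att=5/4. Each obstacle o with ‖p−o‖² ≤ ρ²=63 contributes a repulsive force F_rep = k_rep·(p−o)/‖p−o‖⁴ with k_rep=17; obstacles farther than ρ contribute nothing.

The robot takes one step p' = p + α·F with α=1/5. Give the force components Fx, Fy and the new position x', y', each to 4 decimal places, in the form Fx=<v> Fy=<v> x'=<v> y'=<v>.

F_att = 5/4·(g−p) = 5/4·(5,0) = (6.2500,0.0000)
o1: d²=488 > ρ²=63 → inactive
o2: d²=148 > ρ²=63 → inactive
o3: d²=25 ≤ ρ²=63; F_rep = 17·(-3,-4)/25² = (-0.0816,-0.1088)
o4: d²=505 > ρ²=63 → inactive
F = F_att + ΣF_rep = (6.1684,-0.1088)
p' = p + 1/5·F = (-7.7663,-10.0218)

Fx=6.1684 Fy=-0.1088 x'=-7.7663 y'=-10.0218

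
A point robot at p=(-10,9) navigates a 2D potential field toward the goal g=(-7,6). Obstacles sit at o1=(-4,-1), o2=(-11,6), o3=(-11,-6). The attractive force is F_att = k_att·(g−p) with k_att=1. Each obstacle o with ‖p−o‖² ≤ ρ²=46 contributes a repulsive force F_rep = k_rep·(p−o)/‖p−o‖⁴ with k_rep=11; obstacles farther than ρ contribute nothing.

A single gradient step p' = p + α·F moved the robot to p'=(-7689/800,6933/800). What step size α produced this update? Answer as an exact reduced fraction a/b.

F_att = 1·(g−p) = 1·(3,-3) = (3.0000,-3.0000)
o1: d²=136 > ρ²=46 → inactive
o2: d²=10 ≤ ρ²=46; F_rep = 11·(1,3)/10² = (0.1100,0.3300)
o3: d²=226 > ρ²=46 → inactive
F = F_att + ΣF_rep = (3.1100,-2.6700)
Δp = p'−p = (0.3887,-0.3337); α = Δx/Fx = (311/800) / (311/100) = 1/8
check: Δy/Fy = (-267/800) / (-267/100) = 1/8 ✓

α = 1/8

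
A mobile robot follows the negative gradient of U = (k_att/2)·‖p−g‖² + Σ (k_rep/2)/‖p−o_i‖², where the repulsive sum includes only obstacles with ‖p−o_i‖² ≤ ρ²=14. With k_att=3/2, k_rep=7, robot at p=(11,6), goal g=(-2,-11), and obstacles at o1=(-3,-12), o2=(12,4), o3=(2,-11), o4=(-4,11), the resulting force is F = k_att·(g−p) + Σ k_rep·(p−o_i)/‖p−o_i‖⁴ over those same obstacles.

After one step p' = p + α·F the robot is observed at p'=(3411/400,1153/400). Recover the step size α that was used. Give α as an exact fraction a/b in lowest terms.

α = 1/8

F_att = 3/2·(g−p) = 3/2·(-13,-17) = (-19.5000,-25.5000)
o1: d²=520 > ρ²=14 → inactive
o2: d²=5 ≤ ρ²=14; F_rep = 7·(-1,2)/5² = (-0.2800,0.5600)
o3: d²=370 > ρ²=14 → inactive
o4: d²=250 > ρ²=14 → inactive
F = F_att + ΣF_rep = (-19.7800,-24.9400)
Δp = p'−p = (-2.4725,-3.1175); α = Δx/Fx = (-989/400) / (-989/50) = 1/8
check: Δy/Fy = (-1247/400) / (-1247/50) = 1/8 ✓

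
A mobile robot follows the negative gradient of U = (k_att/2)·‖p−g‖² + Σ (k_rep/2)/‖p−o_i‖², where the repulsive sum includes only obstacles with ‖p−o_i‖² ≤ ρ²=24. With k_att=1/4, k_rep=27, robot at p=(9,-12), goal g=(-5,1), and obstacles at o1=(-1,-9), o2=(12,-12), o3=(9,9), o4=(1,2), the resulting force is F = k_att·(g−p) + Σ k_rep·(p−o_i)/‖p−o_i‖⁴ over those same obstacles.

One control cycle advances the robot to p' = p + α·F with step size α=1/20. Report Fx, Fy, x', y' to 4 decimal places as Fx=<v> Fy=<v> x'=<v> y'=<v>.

F_att = 1/4·(g−p) = 1/4·(-14,13) = (-3.5000,3.2500)
o1: d²=109 > ρ²=24 → inactive
o2: d²=9 ≤ ρ²=24; F_rep = 27·(-3,0)/9² = (-1.0000,0.0000)
o3: d²=441 > ρ²=24 → inactive
o4: d²=260 > ρ²=24 → inactive
F = F_att + ΣF_rep = (-4.5000,3.2500)
p' = p + 1/20·F = (8.7750,-11.8375)

Fx=-4.5000 Fy=3.2500 x'=8.7750 y'=-11.8375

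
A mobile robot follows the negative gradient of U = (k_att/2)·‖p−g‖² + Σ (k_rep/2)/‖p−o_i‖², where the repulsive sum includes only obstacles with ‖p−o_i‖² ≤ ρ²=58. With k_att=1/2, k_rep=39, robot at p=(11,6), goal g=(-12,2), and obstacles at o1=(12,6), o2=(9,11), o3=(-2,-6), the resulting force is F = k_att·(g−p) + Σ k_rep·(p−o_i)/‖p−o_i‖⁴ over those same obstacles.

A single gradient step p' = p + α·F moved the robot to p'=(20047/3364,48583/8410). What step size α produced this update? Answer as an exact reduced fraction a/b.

α = 1/10

F_att = 1/2·(g−p) = 1/2·(-23,-4) = (-11.5000,-2.0000)
o1: d²=1 ≤ ρ²=58; F_rep = 39·(-1,0)/1² = (-39.0000,0.0000)
o2: d²=29 ≤ ρ²=58; F_rep = 39·(2,-5)/29² = (0.0927,-0.2319)
o3: d²=313 > ρ²=58 → inactive
F = F_att + ΣF_rep = (-50.4073,-2.2319)
Δp = p'−p = (-5.0407,-0.2232); α = Δx/Fx = (-16957/3364) / (-84785/1682) = 1/10
check: Δy/Fy = (-1877/8410) / (-1877/841) = 1/10 ✓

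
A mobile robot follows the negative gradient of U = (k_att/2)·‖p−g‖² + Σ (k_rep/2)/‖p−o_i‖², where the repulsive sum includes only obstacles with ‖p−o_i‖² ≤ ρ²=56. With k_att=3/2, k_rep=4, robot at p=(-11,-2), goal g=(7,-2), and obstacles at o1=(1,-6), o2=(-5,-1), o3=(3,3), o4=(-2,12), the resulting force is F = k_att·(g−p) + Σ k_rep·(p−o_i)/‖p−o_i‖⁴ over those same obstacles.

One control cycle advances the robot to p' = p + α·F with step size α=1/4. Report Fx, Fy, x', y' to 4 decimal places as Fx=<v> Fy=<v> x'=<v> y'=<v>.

F_att = 3/2·(g−p) = 3/2·(18,0) = (27.0000,0.0000)
o1: d²=160 > ρ²=56 → inactive
o2: d²=37 ≤ ρ²=56; F_rep = 4·(-6,-1)/37² = (-0.0175,-0.0029)
o3: d²=221 > ρ²=56 → inactive
o4: d²=277 > ρ²=56 → inactive
F = F_att + ΣF_rep = (26.9825,-0.0029)
p' = p + 1/4·F = (-4.2544,-2.0007)

Fx=26.9825 Fy=-0.0029 x'=-4.2544 y'=-2.0007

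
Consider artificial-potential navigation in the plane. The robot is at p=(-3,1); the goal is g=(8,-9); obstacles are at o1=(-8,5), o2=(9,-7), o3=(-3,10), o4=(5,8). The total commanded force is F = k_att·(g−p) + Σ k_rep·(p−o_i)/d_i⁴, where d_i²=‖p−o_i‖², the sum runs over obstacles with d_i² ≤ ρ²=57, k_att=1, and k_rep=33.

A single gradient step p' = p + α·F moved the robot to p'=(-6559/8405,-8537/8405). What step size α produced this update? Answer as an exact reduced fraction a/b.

F_att = 1·(g−p) = 1·(11,-10) = (11.0000,-10.0000)
o1: d²=41 ≤ ρ²=57; F_rep = 33·(5,-4)/41² = (0.0982,-0.0785)
o2: d²=208 > ρ²=57 → inactive
o3: d²=81 > ρ²=57 → inactive
o4: d²=113 > ρ²=57 → inactive
F = F_att + ΣF_rep = (11.0982,-10.0785)
Δp = p'−p = (2.2196,-2.0157); α = Δx/Fx = (18656/8405) / (18656/1681) = 1/5
check: Δy/Fy = (-16942/8405) / (-16942/1681) = 1/5 ✓

α = 1/5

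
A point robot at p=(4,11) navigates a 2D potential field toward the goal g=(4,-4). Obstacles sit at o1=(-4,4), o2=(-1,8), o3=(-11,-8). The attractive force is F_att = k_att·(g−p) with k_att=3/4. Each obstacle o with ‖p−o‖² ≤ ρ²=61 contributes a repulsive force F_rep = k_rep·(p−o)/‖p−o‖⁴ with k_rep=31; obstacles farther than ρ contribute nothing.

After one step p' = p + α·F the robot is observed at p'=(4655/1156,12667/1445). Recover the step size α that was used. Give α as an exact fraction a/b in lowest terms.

α = 1/5

F_att = 3/4·(g−p) = 3/4·(0,-15) = (0.0000,-11.2500)
o1: d²=113 > ρ²=61 → inactive
o2: d²=34 ≤ ρ²=61; F_rep = 31·(5,3)/34² = (0.1341,0.0804)
o3: d²=586 > ρ²=61 → inactive
F = F_att + ΣF_rep = (0.1341,-11.1696)
Δp = p'−p = (0.0268,-2.2339); α = Δx/Fx = (31/1156) / (155/1156) = 1/5
check: Δy/Fy = (-3228/1445) / (-3228/289) = 1/5 ✓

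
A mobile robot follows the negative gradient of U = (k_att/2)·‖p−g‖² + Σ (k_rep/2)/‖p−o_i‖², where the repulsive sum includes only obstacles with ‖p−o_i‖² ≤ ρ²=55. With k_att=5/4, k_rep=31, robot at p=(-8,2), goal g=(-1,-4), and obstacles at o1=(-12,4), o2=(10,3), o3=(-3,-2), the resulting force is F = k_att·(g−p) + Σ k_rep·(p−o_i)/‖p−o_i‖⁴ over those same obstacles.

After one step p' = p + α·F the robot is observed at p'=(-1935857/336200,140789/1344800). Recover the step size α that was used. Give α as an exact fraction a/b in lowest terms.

F_att = 5/4·(g−p) = 5/4·(7,-6) = (8.7500,-7.5000)
o1: d²=20 ≤ ρ²=55; F_rep = 31·(4,-2)/20² = (0.3100,-0.1550)
o2: d²=325 > ρ²=55 → inactive
o3: d²=41 ≤ ρ²=55; F_rep = 31·(-5,4)/41² = (-0.0922,0.0738)
F = F_att + ΣF_rep = (8.9678,-7.5812)
Δp = p'−p = (2.2419,-1.8953); α = Δx/Fx = (753743/336200) / (753743/84050) = 1/4
check: Δy/Fy = (-2548811/1344800) / (-2548811/336200) = 1/4 ✓

α = 1/4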